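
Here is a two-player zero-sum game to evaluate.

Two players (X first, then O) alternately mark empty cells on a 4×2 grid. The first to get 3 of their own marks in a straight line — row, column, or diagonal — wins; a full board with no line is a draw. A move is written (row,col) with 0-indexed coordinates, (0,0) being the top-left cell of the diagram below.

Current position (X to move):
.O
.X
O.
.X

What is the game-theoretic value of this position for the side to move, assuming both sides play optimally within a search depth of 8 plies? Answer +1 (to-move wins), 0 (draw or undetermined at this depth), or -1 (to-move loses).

value(.O/.X/O./.X, X) = +1

[.O/.X/O./.X] X move#1: (0,0):+0/XO/.X/O./.X, (1,0):+0/.O/XX/O./.X, (2,1):+1/.O/.X/OX/.X*, (3,0):+0/.O/.X/O./XX
[.O/.X/OX/.X] end (terminal -1, O#2); searched .O/.X/O./.X to 8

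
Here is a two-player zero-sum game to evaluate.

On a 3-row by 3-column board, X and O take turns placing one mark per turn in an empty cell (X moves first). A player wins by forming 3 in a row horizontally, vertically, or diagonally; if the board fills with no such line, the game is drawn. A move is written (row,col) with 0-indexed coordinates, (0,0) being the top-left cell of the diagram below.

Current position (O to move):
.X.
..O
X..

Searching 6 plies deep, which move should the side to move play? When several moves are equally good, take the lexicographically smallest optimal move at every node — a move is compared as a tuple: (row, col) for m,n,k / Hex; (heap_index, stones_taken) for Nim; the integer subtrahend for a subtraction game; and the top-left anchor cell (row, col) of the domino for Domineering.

ply 1, O at .X./..O/X.. | (0,0)=-1→OX./..O/X..; (0,2)=-1→.XO/..O/X..; (1,0)=-1→.X./O.O/X..; (1,1)=+0→.X./.OO/X..*; (2,1)=-1→.X./..O/XO.; (2,2)=-1→.X./..O/X.O
ply 2, X at .X./.OO/X.. | (0,0)=-1→XX./.OO/X..; (0,2)=-1→.XX/.OO/X..; (1,0)=+0→.X./XOO/X..*; (2,1)=-1→.X./.OO/XX.; (2,2)=-1→.X./.OO/X.X
ply 3, O at .X./XOO/X.. | (0,0)=+0→OX./XOO/X..*; (0,2)=-1→.XO/XOO/X..; (2,1)=-1→.X./XOO/XO.; (2,2)=-1→.X./XOO/X.O
ply 4, X at OX./XOO/X.. | (0,2)=-1→OXX/XOO/X..; (2,1)=-1→OX./XOO/XX.; (2,2)=+0→OX./XOO/X.X*
ply 5, O at OX./XOO/X.X | (0,2)=-1→OXO/XOO/X.X; (2,1)=+0→OX./XOO/XOX*
ply 6, X at OX./XOO/XOX | (0,2)=+0→OXX/XOO/XOX*
ply 7: OXX/XOO/XOX is terminal +0 (O); from .X./..O/X.. depth 6

O's best at [.X./..O/X..]: (1,1)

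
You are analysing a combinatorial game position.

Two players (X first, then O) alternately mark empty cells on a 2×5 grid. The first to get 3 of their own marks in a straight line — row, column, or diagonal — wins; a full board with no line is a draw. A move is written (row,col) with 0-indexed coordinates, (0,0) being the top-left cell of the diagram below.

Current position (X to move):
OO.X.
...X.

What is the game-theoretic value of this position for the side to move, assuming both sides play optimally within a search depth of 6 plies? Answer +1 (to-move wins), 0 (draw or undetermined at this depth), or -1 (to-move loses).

value(OO.X./...X., X) = +1

ply 1, X at OO.X./...X. | (0,2)=+1→OOXX./...X.*; (0,4)=-1→OO.XX/...X.; (1,0)=-1→OO.X./X..X.; (1,1)=-1→OO.X./.X.X.; (1,2)=-1→OO.X./..XX.; (1,4)=-1→OO.X./...XX
ply 2, O at OOXX./...X. | (0,4)=-1→OOXXO/...X.*; (1,0)=-1→OOXX./O..X.; (1,1)=-1→OOXX./.O.X.; (1,2)=-1→OOXX./..OX.; (1,4)=-1→OOXX./...XO
ply 3, X at OOXXO/...X. | (1,0)=+0→OOXXO/X..X.; (1,1)=+0→OOXXO/.X.X.; (1,2)=+1→OOXXO/..XX.*; (1,4)=+0→OOXXO/...XX
ply 4, O at OOXXO/..XX. | (1,0)=-1→OOXXO/O.XX.*; (1,1)=-1→OOXXO/.OXX.; (1,4)=-1→OOXXO/..XXO
ply 5, X at OOXXO/O.XX. | (1,1)=+1→OOXXO/OXXX.*; (1,4)=+1→OOXXO/O.XXX
ply 6: OOXXO/OXXX. is terminal -1 (O); from OO.X./...X. depth 6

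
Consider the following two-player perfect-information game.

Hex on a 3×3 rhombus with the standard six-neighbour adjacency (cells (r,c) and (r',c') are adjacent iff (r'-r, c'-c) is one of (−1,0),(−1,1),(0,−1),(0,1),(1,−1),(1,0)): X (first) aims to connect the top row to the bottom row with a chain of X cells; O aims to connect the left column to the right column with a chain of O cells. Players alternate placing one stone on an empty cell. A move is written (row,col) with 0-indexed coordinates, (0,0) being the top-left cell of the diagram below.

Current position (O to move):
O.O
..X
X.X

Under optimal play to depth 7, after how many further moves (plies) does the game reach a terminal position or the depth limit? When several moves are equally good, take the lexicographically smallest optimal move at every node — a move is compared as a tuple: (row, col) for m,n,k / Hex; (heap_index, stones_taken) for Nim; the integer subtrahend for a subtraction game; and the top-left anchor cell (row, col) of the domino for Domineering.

ply 1, O at O.O/..X/X.X | (0,1)=+1→OOO/..X/X.X*; (1,0)=+1→O.O/O.X/X.X; (1,1)=+1→O.O/.OX/X.X; (2,1)=-1→O.O/..X/XOX
ply 2: OOO/..X/X.X is terminal -1 (X); from O.O/..X/X.X depth 7

PV length from [O.O/..X/X.X]: 1 ply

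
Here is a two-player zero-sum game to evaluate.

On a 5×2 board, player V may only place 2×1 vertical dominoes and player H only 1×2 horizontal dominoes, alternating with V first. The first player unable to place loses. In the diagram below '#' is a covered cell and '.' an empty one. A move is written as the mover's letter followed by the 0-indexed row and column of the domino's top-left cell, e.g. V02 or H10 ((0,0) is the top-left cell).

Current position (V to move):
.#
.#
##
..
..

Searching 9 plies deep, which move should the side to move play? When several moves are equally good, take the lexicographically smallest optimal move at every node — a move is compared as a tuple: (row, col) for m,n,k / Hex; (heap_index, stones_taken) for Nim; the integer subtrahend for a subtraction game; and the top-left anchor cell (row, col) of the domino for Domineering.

[.#/.#/##/../..] V move#1: V00:-1/##/##/##/../.., V30:+1/.#/.#/##/#./#.*, V31:+1/.#/.#/##/.#/.#
[.#/.#/##/#./#.] end (terminal -1, H#2); searched .#/.#/##/../.. to 9

V's best at [.#/.#/##/../..]: V30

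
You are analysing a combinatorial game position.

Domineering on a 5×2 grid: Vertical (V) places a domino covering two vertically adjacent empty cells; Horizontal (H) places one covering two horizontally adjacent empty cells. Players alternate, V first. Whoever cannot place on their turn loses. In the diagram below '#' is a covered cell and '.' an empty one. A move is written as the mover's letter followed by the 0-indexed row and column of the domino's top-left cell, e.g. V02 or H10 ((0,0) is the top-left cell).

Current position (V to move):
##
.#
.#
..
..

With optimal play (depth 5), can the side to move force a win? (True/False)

V winning at [##/.#/.#/../..]: True

[##/.#/.#/../..] V move#1: V10:-1/##/##/##/../.., V20:-1/##/.#/##/#./.., V30:+1/##/.#/.#/#./#.*, V31:+1/##/.#/.#/.#/.#
[##/.#/.#/#./#.] end (terminal -1, H#2); searched ##/.#/.#/../.. to 5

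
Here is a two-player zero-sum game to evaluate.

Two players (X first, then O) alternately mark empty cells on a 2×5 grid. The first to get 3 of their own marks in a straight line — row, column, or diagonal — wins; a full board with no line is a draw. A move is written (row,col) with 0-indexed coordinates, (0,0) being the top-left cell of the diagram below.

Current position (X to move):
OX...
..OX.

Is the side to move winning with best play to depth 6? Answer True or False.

ply 1, X at OX.../..OX. | (0,2)=+0→OXX../..OX.*; (0,3)=+0→OX.X./..OX.; (0,4)=+0→OX..X/..OX.; (1,0)=+0→OX.../X.OX.; (1,1)=+0→OX.../.XOX.; (1,4)=+0→OX.../..OXX
ply 2, O at OXX../..OX. | (0,3)=+0→OXXO./..OX.*; (0,4)=-1→OXX.O/..OX.; (1,0)=-1→OXX../O.OX.; (1,1)=-1→OXX../.OOX.; (1,4)=-1→OXX../..OXO
ply 3, X at OXXO./..OX. | (0,4)=+0→OXXOX/..OX.*; (1,0)=+0→OXXO./X.OX.; (1,1)=+0→OXXO./.XOX.; (1,4)=+0→OXXO./..OXX
ply 4, O at OXXOX/..OX. | (1,0)=+0→OXXOX/O.OX.*; (1,1)=+0→OXXOX/.OOX.; (1,4)=+0→OXXOX/..OXO
ply 5, X at OXXOX/O.OX. | (1,1)=+0→OXXOX/OXOX.*; (1,4)=-1→OXXOX/O.OXX
ply 6, O at OXXOX/OXOX. | (1,4)=+0→OXXOX/OXOXO*
ply 7: OXXOX/OXOXO is terminal +0 (X); from OX.../..OX. depth 6

X winning at [OX.../..OX.]: False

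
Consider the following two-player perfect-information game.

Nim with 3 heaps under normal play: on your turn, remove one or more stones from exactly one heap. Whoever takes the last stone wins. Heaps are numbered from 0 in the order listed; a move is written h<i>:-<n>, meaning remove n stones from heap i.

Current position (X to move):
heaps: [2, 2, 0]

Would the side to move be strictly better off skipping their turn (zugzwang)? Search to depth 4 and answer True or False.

ply 1, X at (2,2,0) | h0:-1=-1→(1,2,0)*; h0:-2=-1→(0,2,0); h1:-1=-1→(2,1,0); h1:-2=-1→(2,0,0)
ply 2, O at (1,2,0) | h0:-1=-1→(0,2,0); h1:-1=+1→(1,1,0)*; h1:-2=-1→(1,0,0)
ply 3, X at (1,1,0) | h0:-1=-1→(0,1,0)*; h1:-1=-1→(1,0,0)
ply 4, O at (0,1,0) | h1:-1=+1→(0,0,0)*
ply 5: (0,0,0) is terminal -1 (X); from (2,2,0) depth 4
pass branch (O moves first from the same position):
  | ply 1, O at (2,2,0) | h0:-1=-1→(1,2,0)*; h0:-2=-1→(0,2,0); h1:-1=-1→(2,1,0); h1:-2=-1→(2,0,0)
  | ply 2, X at (1,2,0) | h0:-1=-1→(0,2,0); h1:-1=+1→(1,1,0)*; h1:-2=-1→(1,0,0)
  | ply 3, O at (1,1,0) | h0:-1=-1→(0,1,0)*; h1:-1=-1→(1,0,0)
  | ply 4, X at (0,1,0) | h1:-1=+1→(0,0,0)*
  | ply 5: (0,0,0) is terminal -1 (O); from (2,2,0) depth 4
X moving scores -1; X passing scores +1

zugzwang((2,2,0), X) = True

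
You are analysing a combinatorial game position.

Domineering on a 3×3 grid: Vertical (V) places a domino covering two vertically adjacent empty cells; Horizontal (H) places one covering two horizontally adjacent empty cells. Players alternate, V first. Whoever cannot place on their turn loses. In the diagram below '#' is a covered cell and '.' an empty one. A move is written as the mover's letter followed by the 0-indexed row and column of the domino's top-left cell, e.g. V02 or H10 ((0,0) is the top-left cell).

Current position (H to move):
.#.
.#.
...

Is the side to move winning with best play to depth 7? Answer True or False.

ply 1, H at .#./.#./... | H20=-1→.#./.#./##.*; H21=-1→.#./.#./.##
ply 2, V at .#./.#./##. | V00=+1→##./##./##.*; V02=+1→.##/.##/##.; V12=+1→.#./.##/###
ply 3: ##./##./##. is terminal -1 (H); from .#./.#./... depth 7

H winning at [.#./.#./...]: False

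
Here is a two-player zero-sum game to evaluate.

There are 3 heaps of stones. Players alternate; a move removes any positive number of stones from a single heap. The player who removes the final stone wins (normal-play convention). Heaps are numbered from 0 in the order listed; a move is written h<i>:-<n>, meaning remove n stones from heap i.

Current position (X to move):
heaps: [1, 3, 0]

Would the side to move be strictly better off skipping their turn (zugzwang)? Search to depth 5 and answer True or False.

zugzwang((1,3,0), X) = False

p1 X@[(1,3,0)]: h0:-1[(0,3,0)]-1 h1:-1[(1,2,0)]-1 h1:-2[(1,1,0)]+1* h1:-3[(1,0,0)]-1
p2 O@[(1,1,0)]: h0:-1[(0,1,0)]-1* h1:-1[(1,0,0)]-1
p3 X@[(0,1,0)]: h1:-1[(0,0,0)]+1*
p4 O@[(0,0,0)] terminal -1; root [(1,3,0)] d5
pass branch (O moves first from the same position):
  | p1 O@[(1,3,0)]: h0:-1[(0,3,0)]-1 h1:-1[(1,2,0)]-1 h1:-2[(1,1,0)]+1* h1:-3[(1,0,0)]-1
  | p2 X@[(1,1,0)]: h0:-1[(0,1,0)]-1* h1:-1[(1,0,0)]-1
  | p3 O@[(0,1,0)]: h1:-1[(0,0,0)]+1*
  | p4 X@[(0,0,0)] terminal -1; root [(1,3,0)] d5
X moving scores +1; X passing scores -1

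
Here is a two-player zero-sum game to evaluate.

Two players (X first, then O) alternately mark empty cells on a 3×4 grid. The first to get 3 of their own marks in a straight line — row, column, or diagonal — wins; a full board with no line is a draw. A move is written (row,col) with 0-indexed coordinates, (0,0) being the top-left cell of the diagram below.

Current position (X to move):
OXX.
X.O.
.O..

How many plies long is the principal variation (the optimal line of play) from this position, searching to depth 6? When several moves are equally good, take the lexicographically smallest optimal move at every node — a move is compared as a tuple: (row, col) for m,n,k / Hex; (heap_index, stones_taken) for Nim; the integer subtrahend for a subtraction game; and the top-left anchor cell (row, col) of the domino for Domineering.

ply 1, X at OXX./X.O./.O.. | (0,3)=+1→OXXX/X.O./.O..*; (1,1)=-1→OXX./XXO./.O..; (1,3)=-1→OXX./X.OX/.O..; (2,0)=-1→OXX./X.O./XO..; (2,2)=-1→OXX./X.O./.OX.; (2,3)=-1→OXX./X.O./.O.X
ply 2: OXXX/X.O./.O.. is terminal -1 (O); from OXX./X.O./.O.. depth 6

PV length from [OXX./X.O./.O..]: 1 ply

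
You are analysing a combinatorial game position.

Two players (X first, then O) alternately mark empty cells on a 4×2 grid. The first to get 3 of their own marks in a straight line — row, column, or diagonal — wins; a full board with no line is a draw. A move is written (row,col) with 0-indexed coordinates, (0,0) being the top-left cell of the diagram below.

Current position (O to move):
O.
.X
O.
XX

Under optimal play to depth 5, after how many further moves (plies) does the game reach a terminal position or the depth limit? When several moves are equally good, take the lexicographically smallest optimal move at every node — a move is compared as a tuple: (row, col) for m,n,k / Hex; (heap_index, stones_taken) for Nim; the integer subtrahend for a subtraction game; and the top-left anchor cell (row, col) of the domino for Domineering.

PV length from [O./.X/O./XX]: 1 ply

p1 O@[O./.X/O./XX]: (0,1)[OO/.X/O./XX]-1 (1,0)[O./OX/O./XX]+1* (2,1)[O./.X/OO/XX]+0
p2 X@[O./OX/O./XX] terminal -1; root [O./.X/O./XX] d5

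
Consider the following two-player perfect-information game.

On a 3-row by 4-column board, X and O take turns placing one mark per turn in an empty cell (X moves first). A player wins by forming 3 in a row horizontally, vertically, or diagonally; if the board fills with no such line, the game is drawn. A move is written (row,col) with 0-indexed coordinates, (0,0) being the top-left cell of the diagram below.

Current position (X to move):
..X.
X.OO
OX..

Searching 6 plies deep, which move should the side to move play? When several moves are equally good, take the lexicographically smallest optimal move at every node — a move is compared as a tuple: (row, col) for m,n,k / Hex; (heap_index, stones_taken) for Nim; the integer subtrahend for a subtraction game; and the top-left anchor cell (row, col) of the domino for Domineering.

p1 X@[..X./X.OO/OX..]: (0,0)[X.X./X.OO/OX..]-1 (0,1)[.XX./X.OO/OX..]-1 (0,3)[..XX/X.OO/OX..]-1 (1,1)[..X./XXOO/OX..]+0* (2,2)[..X./X.OO/OXX.]-1 (2,3)[..X./X.OO/OX.X]-1
p2 O@[..X./XXOO/OX..]: (0,0)[O.X./XXOO/OX..]-1 (0,1)[.OX./XXOO/OX..]+0* (0,3)[..XO/XXOO/OX..]-1 (2,2)[..X./XXOO/OXO.]-1 (2,3)[..X./XXOO/OX.O]-1
p3 X@[.OX./XXOO/OX..]: (0,0)[XOX./XXOO/OX..]-1 (0,3)[.OXX/XXOO/OX..]-1 (2,2)[.OX./XXOO/OXX.]-1 (2,3)[.OX./XXOO/OX.X]+0*
p4 O@[.OX./XXOO/OX.X]: (0,0)[OOX./XXOO/OX.X]-1 (0,3)[.OXO/XXOO/OX.X]-1 (2,2)[.OX./XXOO/OXOX]+0*
p5 X@[.OX./XXOO/OXOX]: (0,0)[XOX./XXOO/OXOX]+0* (0,3)[.OXX/XXOO/OXOX]+0
p6 O@[XOX./XXOO/OXOX]: (0,3)[XOXO/XXOO/OXOX]+0*
p7 X@[XOXO/XXOO/OXOX] terminal +0; root [..X./X.OO/OX..] d6

X's best at [..X./X.OO/OX..]: (1,1)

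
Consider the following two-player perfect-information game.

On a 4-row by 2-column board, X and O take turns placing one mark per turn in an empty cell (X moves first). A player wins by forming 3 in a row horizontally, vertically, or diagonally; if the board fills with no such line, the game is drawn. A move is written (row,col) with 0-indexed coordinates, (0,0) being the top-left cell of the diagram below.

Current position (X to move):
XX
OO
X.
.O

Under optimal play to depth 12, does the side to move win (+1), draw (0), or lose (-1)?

value(XX/OO/X./.O, X) = 0

p1 X@[XX/OO/X./.O]: (2,1)[XX/OO/XX/.O]+0* (3,0)[XX/OO/X./XO]-1
p2 O@[XX/OO/XX/.O]: (3,0)[XX/OO/XX/OO]+0*
p3 X@[XX/OO/XX/OO] terminal +0; root [XX/OO/X./.O] d12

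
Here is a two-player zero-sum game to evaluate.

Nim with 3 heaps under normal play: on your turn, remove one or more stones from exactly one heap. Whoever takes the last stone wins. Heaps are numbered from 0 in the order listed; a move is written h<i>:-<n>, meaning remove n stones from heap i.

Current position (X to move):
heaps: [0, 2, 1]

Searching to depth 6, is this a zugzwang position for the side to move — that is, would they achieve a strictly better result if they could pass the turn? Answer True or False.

zugzwang((0,2,1), X) = False

p1 X@[(0,2,1)]: h1:-1[(0,1,1)]+1* h1:-2[(0,0,1)]-1 h2:-1[(0,2,0)]-1
p2 O@[(0,1,1)]: h1:-1[(0,0,1)]-1* h2:-1[(0,1,0)]-1
p3 X@[(0,0,1)]: h2:-1[(0,0,0)]+1*
p4 O@[(0,0,0)] terminal -1; root [(0,2,1)] d6
if X skipped the turn, O would face:
~ p1 O@[(0,2,1)]: h1:-1[(0,1,1)]+1* h1:-2[(0,0,1)]-1 h2:-1[(0,2,0)]-1
~ p2 X@[(0,1,1)]: h1:-1[(0,0,1)]-1* h2:-1[(0,1,0)]-1
~ p3 O@[(0,0,1)]: h2:-1[(0,0,0)]+1*
~ p4 X@[(0,0,0)] terminal -1; root [(0,2,1)] d6
compare (X): move=+1 vs pass=-1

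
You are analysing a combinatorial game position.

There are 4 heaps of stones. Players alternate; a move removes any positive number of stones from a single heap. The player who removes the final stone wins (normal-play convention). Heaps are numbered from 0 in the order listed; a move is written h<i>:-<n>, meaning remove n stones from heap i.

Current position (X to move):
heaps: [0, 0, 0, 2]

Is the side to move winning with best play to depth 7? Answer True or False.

p1 X@[(0,0,0,2)]: h3:-1[(0,0,0,1)]-1 h3:-2[(0,0,0,0)]+1*
p2 O@[(0,0,0,0)] terminal -1; root [(0,0,0,2)] d7

X winning at [(0,0,0,2)]: True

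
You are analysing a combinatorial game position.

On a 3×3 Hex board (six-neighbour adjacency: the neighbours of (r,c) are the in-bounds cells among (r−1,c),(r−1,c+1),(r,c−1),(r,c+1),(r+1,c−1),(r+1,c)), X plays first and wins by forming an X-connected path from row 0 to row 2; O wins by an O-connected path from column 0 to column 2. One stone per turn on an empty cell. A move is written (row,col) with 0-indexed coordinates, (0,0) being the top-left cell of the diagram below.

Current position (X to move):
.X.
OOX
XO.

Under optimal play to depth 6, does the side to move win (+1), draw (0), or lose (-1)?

value(.X./OOX/XO., X) = -1

[.X./OOX/XO.] X move#1: (0,0):-1/XX./OOX/XO.*, (0,2):-1/.XX/OOX/XO., (2,2):-1/.X./OOX/XOX
[XX./OOX/XO.] O move#2: (0,2):+1/XXO/OOX/XO.*, (2,2):+1/XX./OOX/XOO
[XXO/OOX/XO.] end (terminal -1, X#3); searched .X./OOX/XO. to 6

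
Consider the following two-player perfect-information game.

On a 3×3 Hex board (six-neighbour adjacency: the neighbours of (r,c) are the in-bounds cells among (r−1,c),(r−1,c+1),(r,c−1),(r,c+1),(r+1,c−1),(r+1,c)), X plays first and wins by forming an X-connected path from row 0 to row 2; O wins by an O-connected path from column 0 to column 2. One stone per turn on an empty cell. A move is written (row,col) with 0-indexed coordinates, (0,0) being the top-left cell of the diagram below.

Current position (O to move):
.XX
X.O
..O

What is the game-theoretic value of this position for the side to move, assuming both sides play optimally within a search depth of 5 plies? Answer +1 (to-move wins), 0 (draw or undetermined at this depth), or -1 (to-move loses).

ply 1, O at .XX/X.O/..O | (0,0)=-1→OXX/X.O/..O; (1,1)=-1→.XX/XOO/..O; (2,0)=+1→.XX/X.O/O.O*; (2,1)=-1→.XX/X.O/.OO
ply 2, X at .XX/X.O/O.O | (0,0)=-1→XXX/X.O/O.O*; (1,1)=-1→.XX/XXO/O.O; (2,1)=-1→.XX/X.O/OXO
ply 3, O at XXX/X.O/O.O | (1,1)=+1→XXX/XOO/O.O*; (2,1)=+1→XXX/X.O/OOO
ply 4: XXX/XOO/O.O is terminal -1 (X); from .XX/X.O/..O depth 5

value(.XX/X.O/..O, O) = +1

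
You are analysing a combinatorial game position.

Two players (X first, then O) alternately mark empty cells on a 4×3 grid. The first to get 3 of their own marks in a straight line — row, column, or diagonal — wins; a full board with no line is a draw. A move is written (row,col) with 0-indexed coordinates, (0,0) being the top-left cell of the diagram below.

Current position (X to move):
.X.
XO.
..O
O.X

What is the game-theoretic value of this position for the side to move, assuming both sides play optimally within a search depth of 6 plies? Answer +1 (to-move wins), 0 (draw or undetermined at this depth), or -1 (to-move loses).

[.X./XO./..O/O.X] X move#1: (0,0):+1/XX./XO./..O/O.X*, (0,2):-1/.XX/XO./..O/O.X, (1,2):-1/.X./XOX/..O/O.X, (2,0):-1/.X./XO./X.O/O.X, (2,1):+1/.X./XO./.XO/O.X, (3,1):-1/.X./XO./..O/OXX
[XX./XO./..O/O.X] O move#2: (0,2):-1/XXO/XO./..O/O.X*, (1,2):-1/XX./XOO/..O/O.X, (2,0):-1/XX./XO./O.O/O.X, (2,1):-1/XX./XO./.OO/O.X, (3,1):-1/XX./XO./..O/OOX
[XXO/XO./..O/O.X] X move#3: (1,2):-1/XXO/XOX/..O/O.X, (2,0):+1/XXO/XO./X.O/O.X*, (2,1):+1/XXO/XO./.XO/O.X, (3,1):-1/XXO/XO./..O/OXX
[XXO/XO./X.O/O.X] end (terminal -1, O#4); searched .X./XO./..O/O.X to 6

value(.X./XO./..O/O.X, X) = +1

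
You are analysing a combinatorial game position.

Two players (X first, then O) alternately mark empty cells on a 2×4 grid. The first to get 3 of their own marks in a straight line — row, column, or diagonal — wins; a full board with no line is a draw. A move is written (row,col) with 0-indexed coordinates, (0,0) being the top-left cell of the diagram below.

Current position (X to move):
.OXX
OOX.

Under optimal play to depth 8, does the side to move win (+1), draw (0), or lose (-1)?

value(.OXX/OOX., X) = 0

ply 1, X at .OXX/OOX. | (0,0)=+0→XOXX/OOX.*; (1,3)=+0→.OXX/OOXX
ply 2, O at XOXX/OOX. | (1,3)=+0→XOXX/OOXO*
ply 3: XOXX/OOXO is terminal +0 (X); from .OXX/OOX. depth 8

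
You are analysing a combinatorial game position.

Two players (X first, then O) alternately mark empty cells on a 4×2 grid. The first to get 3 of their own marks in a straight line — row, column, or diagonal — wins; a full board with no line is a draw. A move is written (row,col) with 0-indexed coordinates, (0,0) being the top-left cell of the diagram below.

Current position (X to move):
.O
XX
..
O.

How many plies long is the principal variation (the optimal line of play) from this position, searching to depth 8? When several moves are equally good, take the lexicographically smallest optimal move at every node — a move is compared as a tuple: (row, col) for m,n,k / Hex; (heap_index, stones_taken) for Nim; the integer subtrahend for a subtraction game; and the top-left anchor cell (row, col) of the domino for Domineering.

PV length from [.O/XX/../O.]: 4 plies

[.O/XX/../O.] X move#1: (0,0):+0/XO/XX/../O.*, (2,0):+0/.O/XX/X./O., (2,1):+0/.O/XX/.X/O., (3,1):+0/.O/XX/../OX
[XO/XX/../O.] O move#2: (2,0):+0/XO/XX/O./O.*, (2,1):-1/XO/XX/.O/O., (3,1):-1/XO/XX/../OO
[XO/XX/O./O.] X move#3: (2,1):+0/XO/XX/OX/O.*, (3,1):+0/XO/XX/O./OX
[XO/XX/OX/O.] O move#4: (3,1):+0/XO/XX/OX/OO*
[XO/XX/OX/OO] end (terminal +0, X#5); searched .O/XX/../O. to 8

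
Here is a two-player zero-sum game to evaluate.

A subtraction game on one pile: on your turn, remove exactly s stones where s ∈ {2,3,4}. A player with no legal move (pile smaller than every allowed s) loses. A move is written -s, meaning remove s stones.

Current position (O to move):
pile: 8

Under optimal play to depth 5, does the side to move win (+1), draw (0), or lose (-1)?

ply 1, O at 8 | -2=+1→6*; -3=-1→5; -4=-1→4
ply 2, X at 6 | -2=-1→4*; -3=-1→3; -4=-1→2
ply 3, O at 4 | -2=-1→2; -3=+1→1*; -4=+1→0
ply 4: 1 is terminal -1 (X); from 8 depth 5

value(8, O) = +1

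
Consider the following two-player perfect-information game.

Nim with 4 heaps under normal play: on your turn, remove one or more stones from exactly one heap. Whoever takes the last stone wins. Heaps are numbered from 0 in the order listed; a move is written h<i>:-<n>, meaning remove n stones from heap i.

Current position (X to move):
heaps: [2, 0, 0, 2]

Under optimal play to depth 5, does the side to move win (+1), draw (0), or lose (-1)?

value((2,0,0,2), X) = -1

p1 X@[(2,0,0,2)]: h0:-1[(1,0,0,2)]-1* h0:-2[(0,0,0,2)]-1 h3:-1[(2,0,0,1)]-1 h3:-2[(2,0,0,0)]-1
p2 O@[(1,0,0,2)]: h0:-1[(0,0,0,2)]-1 h3:-1[(1,0,0,1)]+1* h3:-2[(1,0,0,0)]-1
p3 X@[(1,0,0,1)]: h0:-1[(0,0,0,1)]-1* h3:-1[(1,0,0,0)]-1
p4 O@[(0,0,0,1)]: h3:-1[(0,0,0,0)]+1*
p5 X@[(0,0,0,0)] terminal -1; root [(2,0,0,2)] d5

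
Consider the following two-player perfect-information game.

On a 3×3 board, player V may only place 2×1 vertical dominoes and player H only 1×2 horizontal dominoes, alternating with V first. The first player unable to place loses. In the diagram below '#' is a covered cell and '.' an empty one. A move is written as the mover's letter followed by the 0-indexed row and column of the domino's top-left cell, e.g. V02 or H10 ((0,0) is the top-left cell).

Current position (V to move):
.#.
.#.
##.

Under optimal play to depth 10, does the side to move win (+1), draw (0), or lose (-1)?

value(.#./.#./##., V) = +1

[.#./.#./##.] V move#1: V00:+1/##./##./##.*, V02:+1/.##/.##/##., V12:+1/.#./.##/###
[##./##./##.] end (terminal -1, H#2); searched .#./.#./##. to 10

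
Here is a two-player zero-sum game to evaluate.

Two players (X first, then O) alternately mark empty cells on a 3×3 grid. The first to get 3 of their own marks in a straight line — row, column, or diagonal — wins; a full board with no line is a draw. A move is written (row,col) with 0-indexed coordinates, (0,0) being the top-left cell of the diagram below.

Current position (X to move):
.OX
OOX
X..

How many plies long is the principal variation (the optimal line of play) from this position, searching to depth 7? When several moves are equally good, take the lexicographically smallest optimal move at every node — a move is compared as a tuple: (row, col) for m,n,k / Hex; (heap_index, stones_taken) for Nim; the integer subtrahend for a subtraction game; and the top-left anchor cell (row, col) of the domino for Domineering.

ply 1, X at .OX/OOX/X.. | (0,0)=-1→XOX/OOX/X..; (2,1)=+0→.OX/OOX/XX.; (2,2)=+1→.OX/OOX/X.X*
ply 2: .OX/OOX/X.X is terminal -1 (O); from .OX/OOX/X.. depth 7

PV length from [.OX/OOX/X..]: 1 ply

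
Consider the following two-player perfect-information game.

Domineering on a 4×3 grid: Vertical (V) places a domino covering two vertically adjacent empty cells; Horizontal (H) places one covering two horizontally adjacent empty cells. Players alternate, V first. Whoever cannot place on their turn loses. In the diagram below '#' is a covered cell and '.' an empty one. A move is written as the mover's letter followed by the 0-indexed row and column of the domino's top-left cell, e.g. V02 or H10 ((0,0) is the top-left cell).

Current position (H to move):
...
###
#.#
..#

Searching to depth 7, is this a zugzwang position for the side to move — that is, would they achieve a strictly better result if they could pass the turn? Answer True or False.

ply 1, H at .../###/#.#/..# | H00=-1→##./###/#.#/..#; H01=-1→.##/###/#.#/..#; H30=+1→.../###/#.#/###*
ply 2: .../###/#.#/### is terminal -1 (V); from .../###/#.#/..# depth 7
pass branch (V moves first from the same position):
  | ply 1, V at .../###/#.#/..# | V21=-1→.../###/###/.##*
  | ply 2, H at .../###/###/.## | H00=+1→##./###/###/.##*; H01=+1→.##/###/###/.##
  | ply 3: ##./###/###/.## is terminal -1 (V); from .../###/#.#/..# depth 7
H moving scores +1; H passing scores +1

zugzwang(.../###/#.#/..#, H) = False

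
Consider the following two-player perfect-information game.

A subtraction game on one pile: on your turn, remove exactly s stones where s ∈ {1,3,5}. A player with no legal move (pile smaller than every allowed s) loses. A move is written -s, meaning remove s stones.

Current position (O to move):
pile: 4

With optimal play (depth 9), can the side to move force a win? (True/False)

O winning at [4]: False

ply 1, O at 4 | -1=-1→3*; -3=-1→1
ply 2, X at 3 | -1=+1→2*; -3=+1→0
ply 3, O at 2 | -1=-1→1*
ply 4, X at 1 | -1=+1→0*
ply 5: 0 is terminal -1 (O); from 4 depth 9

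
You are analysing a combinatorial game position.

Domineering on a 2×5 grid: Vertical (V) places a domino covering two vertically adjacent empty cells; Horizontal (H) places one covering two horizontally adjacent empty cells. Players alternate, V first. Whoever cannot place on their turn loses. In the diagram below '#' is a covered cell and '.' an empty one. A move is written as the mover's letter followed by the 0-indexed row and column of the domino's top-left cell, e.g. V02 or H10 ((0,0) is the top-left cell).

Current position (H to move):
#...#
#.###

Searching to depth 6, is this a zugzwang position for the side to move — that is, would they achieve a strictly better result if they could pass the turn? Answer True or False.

ply 1, H at #...#/#.### | H01=+1→###.#/#.###*; H02=-1→#.###/#.###
ply 2: ###.#/#.### is terminal -1 (V); from #...#/#.### depth 6
suppose H passes — search the same position with V to move:
pass> ply 1, V at #...#/#.### | V01=-1→##..#/#####*
pass> ply 2, H at ##..#/##### | H02=+1→#####/#####*
pass> ply 3: #####/##### is terminal -1 (V); from #...#/#.### depth 6
for H: play +1, pass +1

zugzwang(#...#/#.###, H) = False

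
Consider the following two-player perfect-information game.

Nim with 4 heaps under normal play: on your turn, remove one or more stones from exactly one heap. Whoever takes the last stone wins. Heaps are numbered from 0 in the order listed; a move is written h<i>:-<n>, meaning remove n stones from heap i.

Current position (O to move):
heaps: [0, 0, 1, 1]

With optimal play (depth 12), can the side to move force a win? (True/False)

O winning at [(0,0,1,1)]: False

[(0,0,1,1)] O move#1: h2:-1:-1/(0,0,0,1)*, h3:-1:-1/(0,0,1,0)
[(0,0,0,1)] X move#2: h3:-1:+1/(0,0,0,0)*
[(0,0,0,0)] end (terminal -1, O#3); searched (0,0,1,1) to 12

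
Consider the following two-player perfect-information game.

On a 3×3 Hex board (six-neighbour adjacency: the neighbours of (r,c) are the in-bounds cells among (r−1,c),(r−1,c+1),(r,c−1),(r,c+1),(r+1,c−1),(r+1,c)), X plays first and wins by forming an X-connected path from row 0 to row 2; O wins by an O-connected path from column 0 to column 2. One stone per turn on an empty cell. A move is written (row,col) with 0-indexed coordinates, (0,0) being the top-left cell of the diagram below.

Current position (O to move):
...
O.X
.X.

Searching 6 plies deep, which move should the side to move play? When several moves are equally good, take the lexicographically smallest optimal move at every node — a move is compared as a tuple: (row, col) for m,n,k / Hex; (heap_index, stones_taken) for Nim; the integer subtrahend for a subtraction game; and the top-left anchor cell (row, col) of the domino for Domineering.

p1 O@[.../O.X/.X.]: (0,0)[O../O.X/.X.]-1 (0,1)[.O./O.X/.X.]-1 (0,2)[..O/O.X/.X.]+1* (1,1)[.../OOX/.X.]-1 (2,0)[.../O.X/OX.]-1 (2,2)[.../O.X/.XO]-1
p2 X@[..O/O.X/.X.]: (0,0)[X.O/O.X/.X.]-1* (0,1)[.XO/O.X/.X.]-1 (1,1)[..O/OXX/.X.]-1 (2,0)[..O/O.X/XX.]-1 (2,2)[..O/O.X/.XX]-1
p3 O@[X.O/O.X/.X.]: (0,1)[XOO/O.X/.X.]+1* (1,1)[X.O/OOX/.X.]+1 (2,0)[X.O/O.X/OX.]+1 (2,2)[X.O/O.X/.XO]+1
p4 X@[XOO/O.X/.X.] terminal -1; root [.../O.X/.X.] d6

O's best at [.../O.X/.X.]: (0,2)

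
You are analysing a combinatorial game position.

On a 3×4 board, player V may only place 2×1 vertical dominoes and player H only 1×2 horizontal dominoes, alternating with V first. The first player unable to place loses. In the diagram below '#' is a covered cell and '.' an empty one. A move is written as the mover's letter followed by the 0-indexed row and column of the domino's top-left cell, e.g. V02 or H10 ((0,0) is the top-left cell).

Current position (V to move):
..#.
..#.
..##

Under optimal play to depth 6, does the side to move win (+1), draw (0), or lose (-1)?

[..#./..#./..##] V move#1: V00:+1/#.#./#.#./..##*, V01:+1/.##./.##./..##, V03:-1/..##/..##/..##, V10:+1/..#./#.#./#.##, V11:+1/..#./.##./.###
[#.#./#.#./..##] H move#2: H20:-1/#.#./#.#./####*
[#.#./#.#./####] V move#3: V01:+1/###./###./####*, V03:+1/#.##/#.##/####
[###./###./####] end (terminal -1, H#4); searched ..#./..#./..## to 6

value(..#./..#./..##, V) = +1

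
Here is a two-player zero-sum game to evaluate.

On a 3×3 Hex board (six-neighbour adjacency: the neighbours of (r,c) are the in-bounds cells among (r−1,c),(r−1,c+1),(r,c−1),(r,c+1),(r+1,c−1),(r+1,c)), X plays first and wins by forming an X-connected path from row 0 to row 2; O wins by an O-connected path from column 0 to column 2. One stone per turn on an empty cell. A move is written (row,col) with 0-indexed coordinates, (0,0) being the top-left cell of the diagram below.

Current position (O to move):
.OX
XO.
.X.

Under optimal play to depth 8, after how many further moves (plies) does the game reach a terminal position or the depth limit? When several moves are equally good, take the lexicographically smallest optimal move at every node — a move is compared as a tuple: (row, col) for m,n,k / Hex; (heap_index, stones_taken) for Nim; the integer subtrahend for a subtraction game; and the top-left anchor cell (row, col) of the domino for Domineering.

PV length from [.OX/XO./.X.]: 3 plies

p1 O@[.OX/XO./.X.]: (0,0)[OOX/XO./.X.]-1 (1,2)[.OX/XOO/.X.]+1* (2,0)[.OX/XO./OX.]-1 (2,2)[.OX/XO./.XO]-1
p2 X@[.OX/XOO/.X.]: (0,0)[XOX/XOO/.X.]-1* (2,0)[.OX/XOO/XX.]-1 (2,2)[.OX/XOO/.XX]-1
p3 O@[XOX/XOO/.X.]: (2,0)[XOX/XOO/OX.]+1* (2,2)[XOX/XOO/.XO]-1
p4 X@[XOX/XOO/OX.] terminal -1; root [.OX/XO./.X.] d8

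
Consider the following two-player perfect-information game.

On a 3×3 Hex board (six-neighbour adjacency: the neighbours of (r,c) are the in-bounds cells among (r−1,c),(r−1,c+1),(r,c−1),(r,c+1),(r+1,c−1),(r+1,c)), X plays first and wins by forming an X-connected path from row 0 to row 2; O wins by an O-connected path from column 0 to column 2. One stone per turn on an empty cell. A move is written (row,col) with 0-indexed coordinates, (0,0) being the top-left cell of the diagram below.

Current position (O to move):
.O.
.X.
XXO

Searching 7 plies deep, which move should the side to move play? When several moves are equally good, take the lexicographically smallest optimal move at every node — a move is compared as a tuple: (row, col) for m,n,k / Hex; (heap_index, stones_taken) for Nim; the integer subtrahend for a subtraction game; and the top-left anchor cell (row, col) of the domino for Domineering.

O's best at [.O./.X./XXO]: (0,2)

[.O./.X./XXO] O move#1: (0,0):-1/OO./.X./XXO, (0,2):+1/.OO/.X./XXO*, (1,0):-1/.O./OX./XXO, (1,2):-1/.O./.XO/XXO
[.OO/.X./XXO] X move#2: (0,0):-1/XOO/.X./XXO*, (1,0):-1/.OO/XX./XXO, (1,2):-1/.OO/.XX/XXO
[XOO/.X./XXO] O move#3: (1,0):+1/XOO/OX./XXO*, (1,2):-1/XOO/.XO/XXO
[XOO/OX./XXO] end (terminal -1, X#4); searched .O./.X./XXO to 7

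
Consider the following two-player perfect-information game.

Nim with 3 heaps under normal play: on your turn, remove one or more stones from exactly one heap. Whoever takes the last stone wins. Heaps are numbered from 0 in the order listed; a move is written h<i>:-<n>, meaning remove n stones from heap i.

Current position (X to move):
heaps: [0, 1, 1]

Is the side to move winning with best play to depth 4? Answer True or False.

p1 X@[(0,1,1)]: h1:-1[(0,0,1)]-1* h2:-1[(0,1,0)]-1
p2 O@[(0,0,1)]: h2:-1[(0,0,0)]+1*
p3 X@[(0,0,0)] terminal -1; root [(0,1,1)] d4

X winning at [(0,1,1)]: False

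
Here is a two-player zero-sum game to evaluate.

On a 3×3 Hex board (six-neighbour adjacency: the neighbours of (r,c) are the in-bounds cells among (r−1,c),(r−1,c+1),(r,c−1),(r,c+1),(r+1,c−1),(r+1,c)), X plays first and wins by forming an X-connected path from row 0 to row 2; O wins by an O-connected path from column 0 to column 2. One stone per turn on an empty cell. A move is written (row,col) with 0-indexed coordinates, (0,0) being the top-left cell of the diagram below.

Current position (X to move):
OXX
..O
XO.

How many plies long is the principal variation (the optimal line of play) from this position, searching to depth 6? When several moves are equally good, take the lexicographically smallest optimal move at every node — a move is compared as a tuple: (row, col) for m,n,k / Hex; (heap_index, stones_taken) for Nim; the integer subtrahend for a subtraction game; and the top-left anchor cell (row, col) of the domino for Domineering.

PV length from [OXX/..O/XO.]: 1 ply

[OXX/..O/XO.] X move#1: (1,0):+1/OXX/X.O/XO.*, (1,1):+1/OXX/.XO/XO., (2,2):+1/OXX/..O/XOX
[OXX/X.O/XO.] end (terminal -1, O#2); searched OXX/..O/XO. to 6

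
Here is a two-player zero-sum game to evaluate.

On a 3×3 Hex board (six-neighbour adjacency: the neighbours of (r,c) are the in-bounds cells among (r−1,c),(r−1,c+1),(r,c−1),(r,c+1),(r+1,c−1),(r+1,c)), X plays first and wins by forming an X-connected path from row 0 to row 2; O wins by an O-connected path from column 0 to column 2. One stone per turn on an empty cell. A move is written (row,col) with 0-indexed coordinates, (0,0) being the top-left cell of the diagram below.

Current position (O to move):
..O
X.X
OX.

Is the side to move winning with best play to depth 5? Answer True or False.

O winning at [..O/X.X/OX.]: True

p1 O@[..O/X.X/OX.]: (0,0)[O.O/X.X/OX.]+1* (0,1)[.OO/X.X/OX.]+1 (1,1)[..O/XOX/OX.]+1 (2,2)[..O/X.X/OXO]-1
p2 X@[O.O/X.X/OX.]: (0,1)[OXO/X.X/OX.]-1* (1,1)[O.O/XXX/OX.]-1 (2,2)[O.O/X.X/OXX]-1
p3 O@[OXO/X.X/OX.]: (1,1)[OXO/XOX/OX.]+1* (2,2)[OXO/X.X/OXO]-1
p4 X@[OXO/XOX/OX.] terminal -1; root [..O/X.X/OX.] d5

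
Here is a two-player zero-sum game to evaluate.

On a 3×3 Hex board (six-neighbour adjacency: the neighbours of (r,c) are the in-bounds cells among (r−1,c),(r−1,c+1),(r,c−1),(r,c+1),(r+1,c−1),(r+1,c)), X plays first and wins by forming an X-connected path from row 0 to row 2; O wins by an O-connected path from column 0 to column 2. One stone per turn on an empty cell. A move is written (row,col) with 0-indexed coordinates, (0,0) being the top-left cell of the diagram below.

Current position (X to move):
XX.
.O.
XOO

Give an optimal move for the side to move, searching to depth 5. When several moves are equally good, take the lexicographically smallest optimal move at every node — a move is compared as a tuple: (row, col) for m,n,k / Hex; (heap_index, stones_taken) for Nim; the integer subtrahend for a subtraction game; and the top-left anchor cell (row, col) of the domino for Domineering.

p1 X@[XX./.O./XOO]: (0,2)[XXX/.O./XOO]-1 (1,0)[XX./XO./XOO]+1* (1,2)[XX./.OX/XOO]-1
p2 O@[XX./XO./XOO] terminal -1; root [XX./.O./XOO] d5

X's best at [XX./.O./XOO]: (1,0)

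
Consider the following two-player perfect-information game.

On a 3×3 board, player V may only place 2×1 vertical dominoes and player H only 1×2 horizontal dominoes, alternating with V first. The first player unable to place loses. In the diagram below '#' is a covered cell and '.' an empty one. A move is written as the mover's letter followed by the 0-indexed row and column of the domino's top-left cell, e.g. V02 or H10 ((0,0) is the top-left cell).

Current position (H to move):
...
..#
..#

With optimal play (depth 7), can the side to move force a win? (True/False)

H winning at [.../..#/..#]: True

[.../..#/..#] H move#1: H00:-1/##./..#/..#, H01:-1/.##/..#/..#, H10:+1/.../###/..#*, H20:-1/.../..#/###
[.../###/..#] end (terminal -1, V#2); searched .../..#/..# to 7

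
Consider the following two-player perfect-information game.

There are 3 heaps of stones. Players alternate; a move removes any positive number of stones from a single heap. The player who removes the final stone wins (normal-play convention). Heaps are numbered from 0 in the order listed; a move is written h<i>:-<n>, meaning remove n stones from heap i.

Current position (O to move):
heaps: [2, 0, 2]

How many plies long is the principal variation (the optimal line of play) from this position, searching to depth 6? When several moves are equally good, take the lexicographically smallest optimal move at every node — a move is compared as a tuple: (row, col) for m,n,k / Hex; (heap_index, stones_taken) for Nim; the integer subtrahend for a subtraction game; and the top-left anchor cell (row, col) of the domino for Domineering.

PV length from [(2,0,2)]: 4 plies

ply 1, O at (2,0,2) | h0:-1=-1→(1,0,2)*; h0:-2=-1→(0,0,2); h2:-1=-1→(2,0,1); h2:-2=-1→(2,0,0)
ply 2, X at (1,0,2) | h0:-1=-1→(0,0,2); h2:-1=+1→(1,0,1)*; h2:-2=-1→(1,0,0)
ply 3, O at (1,0,1) | h0:-1=-1→(0,0,1)*; h2:-1=-1→(1,0,0)
ply 4, X at (0,0,1) | h2:-1=+1→(0,0,0)*
ply 5: (0,0,0) is terminal -1 (O); from (2,0,2) depth 6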